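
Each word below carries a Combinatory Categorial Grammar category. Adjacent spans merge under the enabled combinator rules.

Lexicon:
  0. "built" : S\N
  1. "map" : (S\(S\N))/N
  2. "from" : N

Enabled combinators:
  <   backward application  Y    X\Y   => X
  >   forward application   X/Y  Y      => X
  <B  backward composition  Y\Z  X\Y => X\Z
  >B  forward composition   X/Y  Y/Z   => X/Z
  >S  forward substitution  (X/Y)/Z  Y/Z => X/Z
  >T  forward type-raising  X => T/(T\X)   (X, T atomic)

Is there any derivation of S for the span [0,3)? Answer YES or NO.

[0,3] S   <
  [0,1] "built" : S\N
  [1,3] S\(S\N)   >
    [1,2] "map" : (S\(S\N))/N
    [2,3] "from" : N

YES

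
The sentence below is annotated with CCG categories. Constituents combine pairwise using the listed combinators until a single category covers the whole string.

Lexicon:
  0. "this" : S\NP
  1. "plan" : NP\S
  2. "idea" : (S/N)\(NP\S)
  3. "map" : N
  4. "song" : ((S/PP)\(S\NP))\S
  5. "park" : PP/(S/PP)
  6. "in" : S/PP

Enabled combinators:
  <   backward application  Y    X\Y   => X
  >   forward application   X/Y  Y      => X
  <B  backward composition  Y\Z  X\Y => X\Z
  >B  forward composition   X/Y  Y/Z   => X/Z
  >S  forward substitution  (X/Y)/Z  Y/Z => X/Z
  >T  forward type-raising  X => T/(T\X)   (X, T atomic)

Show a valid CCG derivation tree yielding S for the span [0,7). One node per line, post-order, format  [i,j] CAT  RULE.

[0,1] S\NP  lex  "this"
[1,2] NP\S  lex  "plan"
[2,3] (S/N)\(NP\S)  lex  "idea"
[1,3] S/N  <  k=2
[3,4] N  lex  "map"
[1,4] S  >  k=3
[4,5] ((S/PP)\(S\NP))\S  lex  "song"
[1,5] (S/PP)\(S\NP)  <  k=4
[0,5] S/PP  <  k=1
[5,6] PP/(S/PP)  lex  "park"
[6,7] S/PP  lex  "in"
[5,7] PP  >  k=6
[0,7] S  >  k=5

[0,7] S   >
  [0,5] S/PP   <
    [0,1] "this" : S\NP
    [1,5] (S/PP)\(S\NP)   <
      [1,4] S   >
        [1,3] S/N   <
          [1,2] "plan" : NP\S
          [2,3] "idea" : (S/N)\(NP\S)
        [3,4] "map" : N
      [4,5] "song" : ((S/PP)\(S\NP))\S
  [5,7] PP   >
    [5,6] "park" : PP/(S/PP)
    [6,7] "in" : S/PP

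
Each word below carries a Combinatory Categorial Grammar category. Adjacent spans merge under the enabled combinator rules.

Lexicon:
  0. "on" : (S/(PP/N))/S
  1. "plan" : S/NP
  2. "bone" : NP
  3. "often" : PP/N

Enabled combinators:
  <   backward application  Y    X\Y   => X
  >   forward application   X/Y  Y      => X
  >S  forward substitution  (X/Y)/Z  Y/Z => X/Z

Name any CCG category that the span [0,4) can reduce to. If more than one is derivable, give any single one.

S

[0,4] S   >
  [0,3] S/(PP/N)   >
    [0,1] "on" : (S/(PP/N))/S
    [1,3] S   >
      [1,2] "plan" : S/NP
      [2,3] "bone" : NP
  [3,4] "often" : PP/N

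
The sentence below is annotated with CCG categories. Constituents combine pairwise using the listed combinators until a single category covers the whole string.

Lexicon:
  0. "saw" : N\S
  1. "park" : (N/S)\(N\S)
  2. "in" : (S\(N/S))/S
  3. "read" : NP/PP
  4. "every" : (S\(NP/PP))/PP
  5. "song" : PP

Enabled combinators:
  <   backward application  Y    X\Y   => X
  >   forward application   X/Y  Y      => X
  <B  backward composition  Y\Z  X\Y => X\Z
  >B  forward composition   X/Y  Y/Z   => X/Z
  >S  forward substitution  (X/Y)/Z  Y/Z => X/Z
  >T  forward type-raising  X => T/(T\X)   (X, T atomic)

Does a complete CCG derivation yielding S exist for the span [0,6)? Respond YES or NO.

[0,6] S   <
  [0,2] N/S   <
    [0,1] "saw" : N\S
    [1,2] "park" : (N/S)\(N\S)
  [2,6] S\(N/S)   >
    [2,3] "in" : (S\(N/S))/S
    [3,6] S   <
      [3,4] "read" : NP/PP
      [4,6] S\(NP/PP)   >
        [4,5] "every" : (S\(NP/PP))/PP
        [5,6] "song" : PP

YES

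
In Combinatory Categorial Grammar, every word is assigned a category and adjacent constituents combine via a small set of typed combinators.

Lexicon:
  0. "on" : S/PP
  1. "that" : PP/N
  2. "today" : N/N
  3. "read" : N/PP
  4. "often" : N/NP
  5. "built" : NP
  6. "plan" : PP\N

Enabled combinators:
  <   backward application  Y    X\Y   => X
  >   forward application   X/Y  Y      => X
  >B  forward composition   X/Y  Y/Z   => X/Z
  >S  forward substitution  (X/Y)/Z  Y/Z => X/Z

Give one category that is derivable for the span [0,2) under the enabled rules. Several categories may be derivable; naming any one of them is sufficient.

[0,7] S   >
  [0,3] S/N   >B
    [0,2] S/N   >B
      [0,1] "on" : S/PP
      [1,2] "that" : PP/N
    [2,3] "today" : N/N
  [3,7] N   >
    [3,4] "read" : N/PP
    [4,7] PP   <
      [4,6] N   >
        [4,5] "often" : N/NP
        [5,6] "built" : NP
      [6,7] "plan" : PP\N

S/N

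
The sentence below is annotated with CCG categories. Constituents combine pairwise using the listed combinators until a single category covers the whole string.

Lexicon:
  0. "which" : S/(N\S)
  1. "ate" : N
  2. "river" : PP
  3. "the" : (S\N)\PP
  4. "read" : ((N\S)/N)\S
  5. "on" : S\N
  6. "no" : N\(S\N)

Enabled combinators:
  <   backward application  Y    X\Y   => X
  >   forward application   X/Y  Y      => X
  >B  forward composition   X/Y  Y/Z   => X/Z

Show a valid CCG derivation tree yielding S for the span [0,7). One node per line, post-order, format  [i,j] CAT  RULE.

[0,7] S   >
  [0,5] S/N   >B
    [0,1] "which" : S/(N\S)
    [1,5] (N\S)/N   <
      [1,4] S   <
        [1,2] "ate" : N
        [2,4] S\N   <
          [2,3] "river" : PP
          [3,4] "the" : (S\N)\PP
      [4,5] "read" : ((N\S)/N)\S
  [5,7] N   <
    [5,6] "on" : S\N
    [6,7] "no" : N\(S\N)

[0,1] S/(N\S)  lex  "which"
[1,2] N  lex  "ate"
[2,3] PP  lex  "river"
[3,4] (S\N)\PP  lex  "the"
[2,4] S\N  <  k=3
[1,4] S  <  k=2
[4,5] ((N\S)/N)\S  lex  "read"
[1,5] (N\S)/N  <  k=4
[0,5] S/N  >B  k=1
[5,6] S\N  lex  "on"
[6,7] N\(S\N)  lex  "no"
[5,7] N  <  k=6
[0,7] S  >  k=5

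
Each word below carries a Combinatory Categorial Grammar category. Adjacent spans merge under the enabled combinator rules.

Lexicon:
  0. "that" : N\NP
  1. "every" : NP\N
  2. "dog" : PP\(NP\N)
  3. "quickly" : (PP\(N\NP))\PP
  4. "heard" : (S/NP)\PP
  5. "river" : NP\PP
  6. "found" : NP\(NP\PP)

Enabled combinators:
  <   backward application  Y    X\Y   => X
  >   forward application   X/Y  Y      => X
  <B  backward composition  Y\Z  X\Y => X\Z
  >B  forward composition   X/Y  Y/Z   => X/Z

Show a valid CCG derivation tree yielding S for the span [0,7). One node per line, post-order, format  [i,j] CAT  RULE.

[0,7] S   >
  [0,5] S/NP   <
    [0,4] PP   <
      [0,1] "that" : N\NP
      [1,4] PP\(N\NP)   <
        [1,3] PP   <
          [1,2] "every" : NP\N
          [2,3] "dog" : PP\(NP\N)
        [3,4] "quickly" : (PP\(N\NP))\PP
    [4,5] "heard" : (S/NP)\PP
  [5,7] NP   <
    [5,6] "river" : NP\PP
    [6,7] "found" : NP\(NP\PP)

[0,1] N\NP  lex  "that"
[1,2] NP\N  lex  "every"
[2,3] PP\(NP\N)  lex  "dog"
[1,3] PP  <  k=2
[3,4] (PP\(N\NP))\PP  lex  "quickly"
[1,4] PP\(N\NP)  <  k=3
[0,4] PP  <  k=1
[4,5] (S/NP)\PP  lex  "heard"
[0,5] S/NP  <  k=4
[5,6] NP\PP  lex  "river"
[6,7] NP\(NP\PP)  lex  "found"
[5,7] NP  <  k=6
[0,7] S  >  k=5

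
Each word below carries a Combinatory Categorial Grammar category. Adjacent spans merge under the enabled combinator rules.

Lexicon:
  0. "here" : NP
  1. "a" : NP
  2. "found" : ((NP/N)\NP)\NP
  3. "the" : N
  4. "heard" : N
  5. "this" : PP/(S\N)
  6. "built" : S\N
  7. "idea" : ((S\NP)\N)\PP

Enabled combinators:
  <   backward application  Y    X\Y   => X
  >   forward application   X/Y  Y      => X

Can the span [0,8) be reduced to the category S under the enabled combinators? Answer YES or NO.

[0,8] S   <
  [0,4] NP   >
    [0,3] NP/N   <
      [0,1] "here" : NP
      [1,3] (NP/N)\NP   <
        [1,2] "a" : NP
        [2,3] "found" : ((NP/N)\NP)\NP
    [3,4] "the" : N
  [4,8] S\NP   <
    [4,5] "heard" : N
    [5,8] (S\NP)\N   <
      [5,7] PP   >
        [5,6] "this" : PP/(S\N)
        [6,7] "built" : S\N
      [7,8] "idea" : ((S\NP)\N)\PP

YES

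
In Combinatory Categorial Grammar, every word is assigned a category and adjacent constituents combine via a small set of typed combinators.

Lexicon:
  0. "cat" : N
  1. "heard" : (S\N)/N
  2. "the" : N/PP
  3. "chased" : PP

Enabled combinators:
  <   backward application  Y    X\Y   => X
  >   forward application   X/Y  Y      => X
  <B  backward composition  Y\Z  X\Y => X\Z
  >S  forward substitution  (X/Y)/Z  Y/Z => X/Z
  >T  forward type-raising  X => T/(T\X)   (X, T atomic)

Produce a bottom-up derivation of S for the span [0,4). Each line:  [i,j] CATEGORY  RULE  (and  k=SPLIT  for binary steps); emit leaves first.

[0,1] N  lex  "cat"
[0,1] S/(S\N)  >T
[1,2] (S\N)/N  lex  "heard"
[2,3] N/PP  lex  "the"
[3,4] PP  lex  "chased"
[2,4] N  >  k=3
[1,4] S\N  >  k=2
[0,4] S  >  k=1

[0,4] S   >
  [0,1] S/(S\N)   >T
    [0,1] "cat" : N
  [1,4] S\N   >
    [1,2] "heard" : (S\N)/N
    [2,4] N   >
      [2,3] "the" : N/PP
      [3,4] "chased" : PP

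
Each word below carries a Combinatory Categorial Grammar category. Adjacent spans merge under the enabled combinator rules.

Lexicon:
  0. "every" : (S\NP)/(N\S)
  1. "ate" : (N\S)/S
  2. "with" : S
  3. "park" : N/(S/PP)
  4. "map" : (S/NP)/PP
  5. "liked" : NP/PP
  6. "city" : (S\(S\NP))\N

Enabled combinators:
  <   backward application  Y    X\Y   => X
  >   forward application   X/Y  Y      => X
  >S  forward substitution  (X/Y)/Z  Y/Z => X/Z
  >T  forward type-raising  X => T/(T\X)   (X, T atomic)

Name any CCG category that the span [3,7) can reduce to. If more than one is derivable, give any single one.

[0,7] S   <
  [0,3] S\NP   >
    [0,1] "every" : (S\NP)/(N\S)
    [1,3] N\S   >
      [1,2] "ate" : (N\S)/S
      [2,3] "with" : S
  [3,7] S\(S\NP)   <
    [3,6] N   >
      [3,4] "park" : N/(S/PP)
      [4,6] S/PP   >S
        [4,5] "map" : (S/NP)/PP
        [5,6] "liked" : NP/PP
    [6,7] "city" : (S\(S\NP))\N

S\(S\NP)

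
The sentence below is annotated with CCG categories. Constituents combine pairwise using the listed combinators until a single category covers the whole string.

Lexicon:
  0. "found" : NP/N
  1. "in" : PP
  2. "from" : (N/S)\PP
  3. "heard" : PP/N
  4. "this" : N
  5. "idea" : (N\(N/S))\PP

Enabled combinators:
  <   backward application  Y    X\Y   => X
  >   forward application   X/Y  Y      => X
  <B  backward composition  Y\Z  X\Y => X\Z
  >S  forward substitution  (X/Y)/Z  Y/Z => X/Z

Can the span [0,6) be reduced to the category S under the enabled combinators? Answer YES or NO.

NP/N PP (N/S)\PP PP/N N (N\(N/S))\PP
CKY chart[0,6] = {NP}; S ∉ chart

NO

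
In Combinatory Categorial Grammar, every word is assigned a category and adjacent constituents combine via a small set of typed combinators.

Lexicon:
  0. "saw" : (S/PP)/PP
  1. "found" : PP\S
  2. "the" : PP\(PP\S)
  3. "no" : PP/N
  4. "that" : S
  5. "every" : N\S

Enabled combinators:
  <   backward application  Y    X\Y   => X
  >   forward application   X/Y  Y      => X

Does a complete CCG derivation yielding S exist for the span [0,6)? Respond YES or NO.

[0,6] S   >
  [0,3] S/PP   >
    [0,1] "saw" : (S/PP)/PP
    [1,3] PP   <
      [1,2] "found" : PP\S
      [2,3] "the" : PP\(PP\S)
  [3,6] PP   >
    [3,4] "no" : PP/N
    [4,6] N   <
      [4,5] "that" : S
      [5,6] "every" : N\S

YES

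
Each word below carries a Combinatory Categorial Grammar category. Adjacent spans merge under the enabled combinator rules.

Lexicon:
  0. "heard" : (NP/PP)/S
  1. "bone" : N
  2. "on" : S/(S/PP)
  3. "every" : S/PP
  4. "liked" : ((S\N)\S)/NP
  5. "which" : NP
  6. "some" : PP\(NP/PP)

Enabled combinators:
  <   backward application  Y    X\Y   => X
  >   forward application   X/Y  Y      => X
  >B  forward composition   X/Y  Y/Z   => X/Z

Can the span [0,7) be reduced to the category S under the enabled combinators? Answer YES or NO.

NO

(NP/PP)/S N S/(S/PP) S/PP ((S\N)\S)/NP NP PP\(NP/PP)
CKY chart[0,7] = {PP}; S ∉ chart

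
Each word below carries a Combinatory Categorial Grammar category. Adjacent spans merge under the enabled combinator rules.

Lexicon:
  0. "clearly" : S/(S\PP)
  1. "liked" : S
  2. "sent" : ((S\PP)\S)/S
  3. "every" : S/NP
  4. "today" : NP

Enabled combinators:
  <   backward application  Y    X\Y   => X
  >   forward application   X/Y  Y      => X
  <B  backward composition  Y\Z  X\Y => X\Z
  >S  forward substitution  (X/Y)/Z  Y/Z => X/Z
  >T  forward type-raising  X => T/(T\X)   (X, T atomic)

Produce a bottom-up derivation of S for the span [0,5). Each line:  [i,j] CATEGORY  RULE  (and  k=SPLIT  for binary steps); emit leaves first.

[0,5] S   >
  [0,1] "clearly" : S/(S\PP)
  [1,5] S\PP   <
    [1,2] "liked" : S
    [2,5] (S\PP)\S   >
      [2,3] "sent" : ((S\PP)\S)/S
      [3,5] S   >
        [3,4] "every" : S/NP
        [4,5] "today" : NP

[0,1] S/(S\PP)  lex  "clearly"
[1,2] S  lex  "liked"
[2,3] ((S\PP)\S)/S  lex  "sent"
[3,4] S/NP  lex  "every"
[4,5] NP  lex  "today"
[3,5] S  >  k=4
[2,5] (S\PP)\S  >  k=3
[1,5] S\PP  <  k=2
[0,5] S  >  k=1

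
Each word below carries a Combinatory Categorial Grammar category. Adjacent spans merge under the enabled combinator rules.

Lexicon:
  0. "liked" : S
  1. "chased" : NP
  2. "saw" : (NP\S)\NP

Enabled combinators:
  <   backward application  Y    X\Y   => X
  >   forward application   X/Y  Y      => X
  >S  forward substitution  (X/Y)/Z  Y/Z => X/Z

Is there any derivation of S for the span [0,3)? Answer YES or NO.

NO

S NP (NP\S)\NP
CKY chart[0,3] = {NP}; S ∉ chart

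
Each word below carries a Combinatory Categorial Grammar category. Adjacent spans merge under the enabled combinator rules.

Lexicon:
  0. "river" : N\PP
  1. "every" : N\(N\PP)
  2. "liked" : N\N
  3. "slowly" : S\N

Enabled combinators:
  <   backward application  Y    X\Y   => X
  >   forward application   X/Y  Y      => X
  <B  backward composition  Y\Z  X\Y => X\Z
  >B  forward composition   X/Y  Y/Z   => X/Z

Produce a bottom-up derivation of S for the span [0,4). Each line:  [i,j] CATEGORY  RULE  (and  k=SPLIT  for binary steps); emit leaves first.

[0,1] N\PP  lex  "river"
[1,2] N\(N\PP)  lex  "every"
[0,2] N  <  k=1
[2,3] N\N  lex  "liked"
[3,4] S\N  lex  "slowly"
[2,4] S\N  <B  k=3
[0,4] S  <  k=2

[0,4] S   <
  [0,2] N   <
    [0,1] "river" : N\PP
    [1,2] "every" : N\(N\PP)
  [2,4] S\N   <B
    [2,3] "liked" : N\N
    [3,4] "slowly" : S\N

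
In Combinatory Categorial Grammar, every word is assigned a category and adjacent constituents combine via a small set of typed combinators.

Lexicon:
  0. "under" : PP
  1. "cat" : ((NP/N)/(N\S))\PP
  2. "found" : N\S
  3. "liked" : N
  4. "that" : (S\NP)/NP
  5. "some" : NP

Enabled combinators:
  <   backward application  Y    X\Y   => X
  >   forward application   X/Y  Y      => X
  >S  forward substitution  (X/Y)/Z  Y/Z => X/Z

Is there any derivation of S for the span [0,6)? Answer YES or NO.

[0,6] S   <
  [0,4] NP   >
    [0,3] NP/N   >
      [0,2] (NP/N)/(N\S)   <
        [0,1] "under" : PP
        [1,2] "cat" : ((NP/N)/(N\S))\PP
      [2,3] "found" : N\S
    [3,4] "liked" : N
  [4,6] S\NP   >
    [4,5] "that" : (S\NP)/NP
    [5,6] "some" : NP

YES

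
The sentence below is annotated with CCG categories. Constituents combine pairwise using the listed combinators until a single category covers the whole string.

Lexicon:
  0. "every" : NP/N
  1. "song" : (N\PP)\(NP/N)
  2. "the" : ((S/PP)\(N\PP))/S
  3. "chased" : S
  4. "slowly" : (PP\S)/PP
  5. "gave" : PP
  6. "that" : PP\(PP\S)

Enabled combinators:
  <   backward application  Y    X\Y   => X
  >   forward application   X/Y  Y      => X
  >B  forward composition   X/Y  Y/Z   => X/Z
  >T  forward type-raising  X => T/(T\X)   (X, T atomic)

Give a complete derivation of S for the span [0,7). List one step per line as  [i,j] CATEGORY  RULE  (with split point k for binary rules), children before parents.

[0,1] NP/N  lex  "every"
[1,2] (N\PP)\(NP/N)  lex  "song"
[0,2] N\PP  <  k=1
[2,3] ((S/PP)\(N\PP))/S  lex  "the"
[3,4] S  lex  "chased"
[2,4] (S/PP)\(N\PP)  >  k=3
[0,4] S/PP  <  k=2
[4,5] (PP\S)/PP  lex  "slowly"
[5,6] PP  lex  "gave"
[4,6] PP\S  >  k=5
[6,7] PP\(PP\S)  lex  "that"
[4,7] PP  <  k=6
[0,7] S  >  k=4

[0,7] S   >
  [0,4] S/PP   <
    [0,2] N\PP   <
      [0,1] "every" : NP/N
      [1,2] "song" : (N\PP)\(NP/N)
    [2,4] (S/PP)\(N\PP)   >
      [2,3] "the" : ((S/PP)\(N\PP))/S
      [3,4] "chased" : S
  [4,7] PP   <
    [4,6] PP\S   >
      [4,5] "slowly" : (PP\S)/PP
      [5,6] "gave" : PP
    [6,7] "that" : PP\(PP\S)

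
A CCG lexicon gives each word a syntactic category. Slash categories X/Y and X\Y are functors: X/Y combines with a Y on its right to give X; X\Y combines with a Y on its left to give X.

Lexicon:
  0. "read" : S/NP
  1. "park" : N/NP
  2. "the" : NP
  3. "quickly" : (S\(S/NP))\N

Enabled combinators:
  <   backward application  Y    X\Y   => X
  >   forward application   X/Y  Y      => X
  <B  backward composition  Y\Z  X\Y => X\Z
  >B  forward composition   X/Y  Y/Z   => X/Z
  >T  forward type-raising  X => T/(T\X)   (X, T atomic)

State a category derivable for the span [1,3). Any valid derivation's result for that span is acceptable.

[0,4] S   <
  [0,1] "read" : S/NP
  [1,4] S\(S/NP)   <
    [1,3] N   >
      [1,2] "park" : N/NP
      [2,3] "the" : NP
    [3,4] "quickly" : (S\(S/NP))\N

N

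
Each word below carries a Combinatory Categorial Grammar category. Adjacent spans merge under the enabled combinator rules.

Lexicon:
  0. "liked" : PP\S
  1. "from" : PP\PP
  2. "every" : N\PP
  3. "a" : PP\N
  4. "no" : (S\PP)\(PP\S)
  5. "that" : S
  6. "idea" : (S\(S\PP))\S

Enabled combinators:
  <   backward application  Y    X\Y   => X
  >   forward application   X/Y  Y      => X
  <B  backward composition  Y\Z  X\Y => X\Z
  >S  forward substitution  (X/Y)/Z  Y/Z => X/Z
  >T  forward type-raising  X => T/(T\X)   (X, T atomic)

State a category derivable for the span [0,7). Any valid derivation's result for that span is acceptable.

[0,7] S   <
  [0,5] S\PP   <
    [0,4] PP\S   <B
      [0,3] N\S   <B
        [0,2] PP\S   <B
          [0,1] "liked" : PP\S
          [1,2] "from" : PP\PP
        [2,3] "every" : N\PP
      [3,4] "a" : PP\N
    [4,5] "no" : (S\PP)\(PP\S)
  [5,7] S\(S\PP)   <
    [5,6] "that" : S
    [6,7] "idea" : (S\(S\PP))\S

S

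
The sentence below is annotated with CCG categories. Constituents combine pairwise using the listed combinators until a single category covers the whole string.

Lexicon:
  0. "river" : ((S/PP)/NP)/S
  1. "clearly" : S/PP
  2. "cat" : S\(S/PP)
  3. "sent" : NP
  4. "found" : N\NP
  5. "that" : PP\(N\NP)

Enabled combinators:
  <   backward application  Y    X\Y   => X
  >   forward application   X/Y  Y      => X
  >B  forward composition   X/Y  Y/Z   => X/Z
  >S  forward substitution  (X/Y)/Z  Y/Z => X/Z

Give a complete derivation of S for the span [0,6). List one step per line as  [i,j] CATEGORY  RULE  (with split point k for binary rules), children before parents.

[0,1] ((S/PP)/NP)/S  lex  "river"
[1,2] S/PP  lex  "clearly"
[2,3] S\(S/PP)  lex  "cat"
[1,3] S  <  k=2
[0,3] (S/PP)/NP  >  k=1
[3,4] NP  lex  "sent"
[0,4] S/PP  >  k=3
[4,5] N\NP  lex  "found"
[5,6] PP\(N\NP)  lex  "that"
[4,6] PP  <  k=5
[0,6] S  >  k=4

[0,6] S   >
  [0,4] S/PP   >
    [0,3] (S/PP)/NP   >
      [0,1] "river" : ((S/PP)/NP)/S
      [1,3] S   <
        [1,2] "clearly" : S/PP
        [2,3] "cat" : S\(S/PP)
    [3,4] "sent" : NP
  [4,6] PP   <
    [4,5] "found" : N\NP
    [5,6] "that" : PP\(N\NP)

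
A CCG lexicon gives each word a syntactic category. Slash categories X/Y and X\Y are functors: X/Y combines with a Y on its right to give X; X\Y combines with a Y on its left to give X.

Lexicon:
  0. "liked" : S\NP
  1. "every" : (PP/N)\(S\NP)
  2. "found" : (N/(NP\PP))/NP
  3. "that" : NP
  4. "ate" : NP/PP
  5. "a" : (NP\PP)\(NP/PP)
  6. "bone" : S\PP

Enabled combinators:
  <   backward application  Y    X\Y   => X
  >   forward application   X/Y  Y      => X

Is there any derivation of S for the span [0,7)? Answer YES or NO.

YES

[0,7] S   <
  [0,6] PP   >
    [0,2] PP/N   <
      [0,1] "liked" : S\NP
      [1,2] "every" : (PP/N)\(S\NP)
    [2,6] N   >
      [2,4] N/(NP\PP)   >
        [2,3] "found" : (N/(NP\PP))/NP
        [3,4] "that" : NP
      [4,6] NP\PP   <
        [4,5] "ate" : NP/PP
        [5,6] "a" : (NP\PP)\(NP/PP)
  [6,7] "bone" : S\PP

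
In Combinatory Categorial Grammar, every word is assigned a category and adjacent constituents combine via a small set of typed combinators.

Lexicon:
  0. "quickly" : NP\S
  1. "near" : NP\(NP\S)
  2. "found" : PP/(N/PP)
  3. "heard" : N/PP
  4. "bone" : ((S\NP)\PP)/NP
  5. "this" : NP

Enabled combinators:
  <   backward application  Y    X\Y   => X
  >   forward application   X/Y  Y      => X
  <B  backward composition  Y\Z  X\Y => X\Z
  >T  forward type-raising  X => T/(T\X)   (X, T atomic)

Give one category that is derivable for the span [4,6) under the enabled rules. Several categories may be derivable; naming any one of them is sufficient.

(S\NP)\PP

[0,6] S   <
  [0,2] NP   <
    [0,1] "quickly" : NP\S
    [1,2] "near" : NP\(NP\S)
  [2,6] S\NP   <
    [2,4] PP   >
      [2,3] "found" : PP/(N/PP)
      [3,4] "heard" : N/PP
    [4,6] (S\NP)\PP   >
      [4,5] "bone" : ((S\NP)\PP)/NP
      [5,6] "this" : NP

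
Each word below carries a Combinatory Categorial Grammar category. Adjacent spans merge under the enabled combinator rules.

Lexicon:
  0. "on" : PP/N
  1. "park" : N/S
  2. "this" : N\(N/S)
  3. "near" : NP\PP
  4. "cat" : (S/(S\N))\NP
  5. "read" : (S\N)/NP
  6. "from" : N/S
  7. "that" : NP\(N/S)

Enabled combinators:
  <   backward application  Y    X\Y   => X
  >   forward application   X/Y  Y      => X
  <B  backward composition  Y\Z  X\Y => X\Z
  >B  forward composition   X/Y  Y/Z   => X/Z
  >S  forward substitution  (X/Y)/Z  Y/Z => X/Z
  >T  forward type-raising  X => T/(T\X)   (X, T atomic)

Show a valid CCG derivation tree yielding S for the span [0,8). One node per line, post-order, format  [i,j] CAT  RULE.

[0,1] PP/N  lex  "on"
[1,2] N/S  lex  "park"
[2,3] N\(N/S)  lex  "this"
[1,3] N  <  k=2
[0,3] PP  >  k=1
[3,4] NP\PP  lex  "near"
[0,4] NP  <  k=3
[4,5] (S/(S\N))\NP  lex  "cat"
[0,5] S/(S\N)  <  k=4
[5,6] (S\N)/NP  lex  "read"
[6,7] N/S  lex  "from"
[7,8] NP\(N/S)  lex  "that"
[6,8] NP  <  k=7
[5,8] S\N  >  k=6
[0,8] S  >  k=5

[0,8] S   >
  [0,5] S/(S\N)   <
    [0,4] NP   <
      [0,3] PP   >
        [0,1] "on" : PP/N
        [1,3] N   <
          [1,2] "park" : N/S
          [2,3] "this" : N\(N/S)
      [3,4] "near" : NP\PP
    [4,5] "cat" : (S/(S\N))\NP
  [5,8] S\N   >
    [5,6] "read" : (S\N)/NP
    [6,8] NP   <
      [6,7] "from" : N/S
      [7,8] "that" : NP\(N/S)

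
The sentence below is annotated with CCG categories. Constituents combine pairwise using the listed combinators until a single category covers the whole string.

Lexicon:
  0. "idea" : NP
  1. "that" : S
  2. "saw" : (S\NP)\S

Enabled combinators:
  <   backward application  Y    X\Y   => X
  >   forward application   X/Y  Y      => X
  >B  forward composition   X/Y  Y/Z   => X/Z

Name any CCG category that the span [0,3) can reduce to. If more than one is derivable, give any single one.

[0,3] S   <
  [0,1] "idea" : NP
  [1,3] S\NP   <
    [1,2] "that" : S
    [2,3] "saw" : (S\NP)\S

S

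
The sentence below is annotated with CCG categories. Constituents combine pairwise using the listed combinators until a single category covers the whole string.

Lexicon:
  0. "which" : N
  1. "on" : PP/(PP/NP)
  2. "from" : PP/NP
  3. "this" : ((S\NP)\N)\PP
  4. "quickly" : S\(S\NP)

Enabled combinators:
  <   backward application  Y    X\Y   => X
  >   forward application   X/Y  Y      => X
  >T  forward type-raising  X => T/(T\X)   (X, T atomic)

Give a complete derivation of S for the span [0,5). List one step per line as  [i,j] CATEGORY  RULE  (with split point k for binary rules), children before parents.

[0,1] N  lex  "which"
[1,2] PP/(PP/NP)  lex  "on"
[2,3] PP/NP  lex  "from"
[1,3] PP  >  k=2
[3,4] ((S\NP)\N)\PP  lex  "this"
[1,4] (S\NP)\N  <  k=3
[0,4] S\NP  <  k=1
[4,5] S\(S\NP)  lex  "quickly"
[0,5] S  <  k=4

[0,5] S   <
  [0,4] S\NP   <
    [0,1] "which" : N
    [1,4] (S\NP)\N   <
      [1,3] PP   >
        [1,2] "on" : PP/(PP/NP)
        [2,3] "from" : PP/NP
      [3,4] "this" : ((S\NP)\N)\PP
  [4,5] "quickly" : S\(S\NP)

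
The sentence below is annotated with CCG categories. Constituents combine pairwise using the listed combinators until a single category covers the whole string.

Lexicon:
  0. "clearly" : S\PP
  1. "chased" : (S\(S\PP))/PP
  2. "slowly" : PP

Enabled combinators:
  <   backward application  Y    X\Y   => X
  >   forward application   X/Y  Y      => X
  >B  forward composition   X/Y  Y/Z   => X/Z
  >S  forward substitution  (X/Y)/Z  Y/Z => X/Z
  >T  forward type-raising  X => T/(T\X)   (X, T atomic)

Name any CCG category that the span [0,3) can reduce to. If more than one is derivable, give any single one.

S

[0,3] S   <
  [0,1] "clearly" : S\PP
  [1,3] S\(S\PP)   >
    [1,2] "chased" : (S\(S\PP))/PP
    [2,3] "slowly" : PP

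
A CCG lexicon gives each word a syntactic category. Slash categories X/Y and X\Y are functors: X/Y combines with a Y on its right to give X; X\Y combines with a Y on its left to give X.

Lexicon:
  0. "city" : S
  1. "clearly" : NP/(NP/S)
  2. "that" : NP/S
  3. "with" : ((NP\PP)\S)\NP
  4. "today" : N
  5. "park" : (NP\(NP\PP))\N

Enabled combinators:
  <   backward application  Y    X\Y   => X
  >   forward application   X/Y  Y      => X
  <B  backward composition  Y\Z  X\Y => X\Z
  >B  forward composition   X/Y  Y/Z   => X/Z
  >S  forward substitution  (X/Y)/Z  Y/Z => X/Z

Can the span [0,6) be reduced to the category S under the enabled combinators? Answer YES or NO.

NO

S NP/(NP/S) NP/S ((NP\PP)\S)\NP N (NP\(NP\PP))\N
CKY chart[0,6] = {NP}; S ∉ chart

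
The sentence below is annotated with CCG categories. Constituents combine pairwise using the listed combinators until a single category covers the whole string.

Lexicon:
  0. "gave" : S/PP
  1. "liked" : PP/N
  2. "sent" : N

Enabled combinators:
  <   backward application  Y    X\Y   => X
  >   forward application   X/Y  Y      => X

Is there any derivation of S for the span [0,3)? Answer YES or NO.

YES

[0,3] S   >
  [0,1] "gave" : S/PP
  [1,3] PP   >
    [1,2] "liked" : PP/N
    [2,3] "sent" : N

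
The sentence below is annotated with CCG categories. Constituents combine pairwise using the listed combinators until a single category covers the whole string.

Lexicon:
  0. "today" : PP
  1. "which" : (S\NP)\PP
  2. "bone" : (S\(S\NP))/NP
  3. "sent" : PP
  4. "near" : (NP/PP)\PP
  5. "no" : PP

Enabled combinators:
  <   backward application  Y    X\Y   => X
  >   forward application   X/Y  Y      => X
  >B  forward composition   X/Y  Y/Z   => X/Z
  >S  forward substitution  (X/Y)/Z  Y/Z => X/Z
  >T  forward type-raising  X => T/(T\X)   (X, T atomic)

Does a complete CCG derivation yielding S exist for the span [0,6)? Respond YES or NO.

[0,6] S   <
  [0,2] S\NP   <
    [0,1] "today" : PP
    [1,2] "which" : (S\NP)\PP
  [2,6] S\(S\NP)   >
    [2,3] "bone" : (S\(S\NP))/NP
    [3,6] NP   >
      [3,5] NP/PP   <
        [3,4] "sent" : PP
        [4,5] "near" : (NP/PP)\PP
      [5,6] "no" : PP

YES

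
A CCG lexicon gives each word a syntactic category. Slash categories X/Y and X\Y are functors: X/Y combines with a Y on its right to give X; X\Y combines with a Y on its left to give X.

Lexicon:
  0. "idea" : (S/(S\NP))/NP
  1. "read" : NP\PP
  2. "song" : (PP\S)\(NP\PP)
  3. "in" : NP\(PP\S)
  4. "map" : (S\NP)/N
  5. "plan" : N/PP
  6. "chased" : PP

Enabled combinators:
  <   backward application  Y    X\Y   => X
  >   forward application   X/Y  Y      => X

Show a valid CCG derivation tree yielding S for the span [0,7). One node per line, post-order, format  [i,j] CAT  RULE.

[0,7] S   >
  [0,4] S/(S\NP)   >
    [0,1] "idea" : (S/(S\NP))/NP
    [1,4] NP   <
      [1,3] PP\S   <
        [1,2] "read" : NP\PP
        [2,3] "song" : (PP\S)\(NP\PP)
      [3,4] "in" : NP\(PP\S)
  [4,7] S\NP   >
    [4,5] "map" : (S\NP)/N
    [5,7] N   >
      [5,6] "plan" : N/PP
      [6,7] "chased" : PP

[0,1] (S/(S\NP))/NP  lex  "idea"
[1,2] NP\PP  lex  "read"
[2,3] (PP\S)\(NP\PP)  lex  "song"
[1,3] PP\S  <  k=2
[3,4] NP\(PP\S)  lex  "in"
[1,4] NP  <  k=3
[0,4] S/(S\NP)  >  k=1
[4,5] (S\NP)/N  lex  "map"
[5,6] N/PP  lex  "plan"
[6,7] PP  lex  "chased"
[5,7] N  >  k=6
[4,7] S\NP  >  k=5
[0,7] S  >  k=4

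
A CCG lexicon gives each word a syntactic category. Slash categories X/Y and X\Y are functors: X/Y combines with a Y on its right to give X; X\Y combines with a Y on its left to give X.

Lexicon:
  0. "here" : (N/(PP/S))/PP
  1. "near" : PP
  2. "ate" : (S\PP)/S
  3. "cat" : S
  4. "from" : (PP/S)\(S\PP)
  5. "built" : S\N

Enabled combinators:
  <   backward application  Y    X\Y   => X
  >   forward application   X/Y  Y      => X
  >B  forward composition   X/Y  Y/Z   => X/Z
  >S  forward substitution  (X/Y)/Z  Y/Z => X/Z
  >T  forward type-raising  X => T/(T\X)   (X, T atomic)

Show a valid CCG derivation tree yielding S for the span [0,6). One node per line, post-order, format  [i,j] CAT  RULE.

[0,6] S   <
  [0,5] N   >
    [0,2] N/(PP/S)   >
      [0,1] "here" : (N/(PP/S))/PP
      [1,2] "near" : PP
    [2,5] PP/S   <
      [2,4] S\PP   >
        [2,3] "ate" : (S\PP)/S
        [3,4] "cat" : S
      [4,5] "from" : (PP/S)\(S\PP)
  [5,6] "built" : S\N

[0,1] (N/(PP/S))/PP  lex  "here"
[1,2] PP  lex  "near"
[0,2] N/(PP/S)  >  k=1
[2,3] (S\PP)/S  lex  "ate"
[3,4] S  lex  "cat"
[2,4] S\PP  >  k=3
[4,5] (PP/S)\(S\PP)  lex  "from"
[2,5] PP/S  <  k=4
[0,5] N  >  k=2
[5,6] S\N  lex  "built"
[0,6] S  <  k=5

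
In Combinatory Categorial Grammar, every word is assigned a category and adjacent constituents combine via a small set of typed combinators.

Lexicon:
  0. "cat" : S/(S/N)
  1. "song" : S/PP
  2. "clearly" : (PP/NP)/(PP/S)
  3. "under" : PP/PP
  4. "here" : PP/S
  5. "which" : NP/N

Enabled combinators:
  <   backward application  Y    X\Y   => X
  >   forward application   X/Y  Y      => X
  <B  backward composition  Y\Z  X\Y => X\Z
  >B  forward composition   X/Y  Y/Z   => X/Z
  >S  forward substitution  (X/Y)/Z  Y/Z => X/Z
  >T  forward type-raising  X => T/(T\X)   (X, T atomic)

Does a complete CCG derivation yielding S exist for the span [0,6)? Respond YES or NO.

[0,6] S   >
  [0,1] "cat" : S/(S/N)
  [1,6] S/N   >B
    [1,5] S/NP   >B
      [1,2] "song" : S/PP
      [2,5] PP/NP   >
        [2,3] "clearly" : (PP/NP)/(PP/S)
        [3,5] PP/S   >B
          [3,4] "under" : PP/PP
          [4,5] "here" : PP/S
    [5,6] "which" : NP/N

YES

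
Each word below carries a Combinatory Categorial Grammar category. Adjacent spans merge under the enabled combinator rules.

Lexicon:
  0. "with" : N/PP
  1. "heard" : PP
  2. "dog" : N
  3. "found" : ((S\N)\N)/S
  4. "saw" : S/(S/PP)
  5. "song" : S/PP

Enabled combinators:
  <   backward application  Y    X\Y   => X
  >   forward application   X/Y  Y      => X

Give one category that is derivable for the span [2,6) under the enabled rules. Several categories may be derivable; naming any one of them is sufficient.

S\N

[0,6] S   <
  [0,2] N   >
    [0,1] "with" : N/PP
    [1,2] "heard" : PP
  [2,6] S\N   <
    [2,3] "dog" : N
    [3,6] (S\N)\N   >
      [3,4] "found" : ((S\N)\N)/S
      [4,6] S   >
        [4,5] "saw" : S/(S/PP)
        [5,6] "song" : S/PP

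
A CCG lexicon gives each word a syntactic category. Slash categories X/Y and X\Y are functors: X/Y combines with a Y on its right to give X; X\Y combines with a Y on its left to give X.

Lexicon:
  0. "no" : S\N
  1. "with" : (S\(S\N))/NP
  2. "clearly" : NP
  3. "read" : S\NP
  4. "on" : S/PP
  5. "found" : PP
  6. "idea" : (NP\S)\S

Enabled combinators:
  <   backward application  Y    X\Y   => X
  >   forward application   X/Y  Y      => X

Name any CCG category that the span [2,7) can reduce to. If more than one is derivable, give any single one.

NP

[0,7] S   <
  [0,1] "no" : S\N
  [1,7] S\(S\N)   >
    [1,2] "with" : (S\(S\N))/NP
    [2,7] NP   <
      [2,4] S   <
        [2,3] "clearly" : NP
        [3,4] "read" : S\NP
      [4,7] NP\S   <
        [4,6] S   >
          [4,5] "on" : S/PP
          [5,6] "found" : PP
        [6,7] "idea" : (NP\S)\S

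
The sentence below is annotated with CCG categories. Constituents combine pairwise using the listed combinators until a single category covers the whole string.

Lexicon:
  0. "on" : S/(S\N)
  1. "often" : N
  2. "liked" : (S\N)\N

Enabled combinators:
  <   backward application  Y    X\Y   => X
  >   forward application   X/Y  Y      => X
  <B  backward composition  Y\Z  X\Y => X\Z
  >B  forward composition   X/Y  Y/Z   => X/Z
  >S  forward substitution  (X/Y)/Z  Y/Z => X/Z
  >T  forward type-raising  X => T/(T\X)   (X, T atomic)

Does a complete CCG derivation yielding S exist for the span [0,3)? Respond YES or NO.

[0,3] S   >
  [0,1] "on" : S/(S\N)
  [1,3] S\N   <
    [1,2] "often" : N
    [2,3] "liked" : (S\N)\N

YES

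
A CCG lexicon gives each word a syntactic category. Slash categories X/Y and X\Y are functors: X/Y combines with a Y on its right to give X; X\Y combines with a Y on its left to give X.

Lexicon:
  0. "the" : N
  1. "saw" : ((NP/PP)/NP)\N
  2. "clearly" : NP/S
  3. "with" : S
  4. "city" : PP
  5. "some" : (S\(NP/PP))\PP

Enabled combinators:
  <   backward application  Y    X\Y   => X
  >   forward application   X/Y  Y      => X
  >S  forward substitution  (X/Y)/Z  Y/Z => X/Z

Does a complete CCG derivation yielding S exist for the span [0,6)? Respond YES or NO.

[0,6] S   <
  [0,4] NP/PP   >
    [0,2] (NP/PP)/NP   <
      [0,1] "the" : N
      [1,2] "saw" : ((NP/PP)/NP)\N
    [2,4] NP   >
      [2,3] "clearly" : NP/S
      [3,4] "with" : S
  [4,6] S\(NP/PP)   <
    [4,5] "city" : PP
    [5,6] "some" : (S\(NP/PP))\PP

YES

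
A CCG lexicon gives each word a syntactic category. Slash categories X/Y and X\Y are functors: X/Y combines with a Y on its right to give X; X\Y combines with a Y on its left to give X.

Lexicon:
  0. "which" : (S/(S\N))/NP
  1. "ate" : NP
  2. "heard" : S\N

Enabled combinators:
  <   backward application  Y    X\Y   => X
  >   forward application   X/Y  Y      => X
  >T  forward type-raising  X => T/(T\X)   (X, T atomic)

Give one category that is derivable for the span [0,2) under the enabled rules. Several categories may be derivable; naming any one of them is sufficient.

S/(S\N)

[0,3] S   >
  [0,2] S/(S\N)   >
    [0,1] "which" : (S/(S\N))/NP
    [1,2] "ate" : NP
  [2,3] "heard" : S\N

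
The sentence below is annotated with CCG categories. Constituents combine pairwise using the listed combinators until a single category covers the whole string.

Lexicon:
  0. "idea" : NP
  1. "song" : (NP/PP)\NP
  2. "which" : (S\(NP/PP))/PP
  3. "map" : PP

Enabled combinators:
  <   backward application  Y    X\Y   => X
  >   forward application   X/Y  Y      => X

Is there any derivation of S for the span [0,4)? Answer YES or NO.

[0,4] S   <
  [0,2] NP/PP   <
    [0,1] "idea" : NP
    [1,2] "song" : (NP/PP)\NP
  [2,4] S\(NP/PP)   >
    [2,3] "which" : (S\(NP/PP))/PP
    [3,4] "map" : PP

YES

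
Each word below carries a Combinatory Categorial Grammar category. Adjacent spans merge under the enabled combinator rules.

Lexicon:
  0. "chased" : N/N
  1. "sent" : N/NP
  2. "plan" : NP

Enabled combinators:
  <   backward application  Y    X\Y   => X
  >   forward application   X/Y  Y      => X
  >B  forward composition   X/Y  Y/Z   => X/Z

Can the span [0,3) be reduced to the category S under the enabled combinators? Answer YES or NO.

N/N N/NP NP
CKY chart[0,3] = {N}; S ∉ chart

NO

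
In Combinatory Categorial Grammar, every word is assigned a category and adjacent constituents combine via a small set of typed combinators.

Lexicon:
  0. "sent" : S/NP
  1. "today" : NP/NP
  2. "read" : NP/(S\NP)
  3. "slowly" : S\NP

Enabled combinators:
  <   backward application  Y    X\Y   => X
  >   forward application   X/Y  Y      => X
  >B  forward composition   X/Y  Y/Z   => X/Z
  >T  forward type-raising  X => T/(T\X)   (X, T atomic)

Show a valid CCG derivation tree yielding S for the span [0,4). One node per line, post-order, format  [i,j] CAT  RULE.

[0,1] S/NP  lex  "sent"
[1,2] NP/NP  lex  "today"
[0,2] S/NP  >B  k=1
[2,3] NP/(S\NP)  lex  "read"
[3,4] S\NP  lex  "slowly"
[2,4] NP  >  k=3
[0,4] S  >  k=2

[0,4] S   >
  [0,2] S/NP   >B
    [0,1] "sent" : S/NP
    [1,2] "today" : NP/NP
  [2,4] NP   >
    [2,3] "read" : NP/(S\NP)
    [3,4] "slowly" : S\NP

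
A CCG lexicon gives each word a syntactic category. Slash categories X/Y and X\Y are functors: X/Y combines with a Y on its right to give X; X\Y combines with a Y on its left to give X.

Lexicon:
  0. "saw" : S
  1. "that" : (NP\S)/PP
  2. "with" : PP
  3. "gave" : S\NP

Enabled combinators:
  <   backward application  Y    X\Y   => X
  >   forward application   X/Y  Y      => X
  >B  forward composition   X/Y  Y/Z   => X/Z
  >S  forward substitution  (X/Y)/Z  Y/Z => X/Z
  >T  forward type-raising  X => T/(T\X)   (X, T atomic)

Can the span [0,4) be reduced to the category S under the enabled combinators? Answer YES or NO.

YES

[0,4] S   <
  [0,3] NP   >
    [0,1] NP/(NP\S)   >T
      [0,1] "saw" : S
    [1,3] NP\S   >
      [1,2] "that" : (NP\S)/PP
      [2,3] "with" : PP
  [3,4] "gave" : S\NP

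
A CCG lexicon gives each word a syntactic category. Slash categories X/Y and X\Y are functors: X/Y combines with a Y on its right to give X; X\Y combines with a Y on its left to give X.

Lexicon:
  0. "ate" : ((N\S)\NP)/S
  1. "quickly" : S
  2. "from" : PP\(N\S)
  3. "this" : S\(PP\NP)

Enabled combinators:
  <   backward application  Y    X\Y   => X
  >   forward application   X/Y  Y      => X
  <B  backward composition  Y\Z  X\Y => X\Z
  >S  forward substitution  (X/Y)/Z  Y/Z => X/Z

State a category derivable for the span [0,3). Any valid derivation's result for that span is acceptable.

[0,4] S   <
  [0,3] PP\NP   <B
    [0,2] (N\S)\NP   >
      [0,1] "ate" : ((N\S)\NP)/S
      [1,2] "quickly" : S
    [2,3] "from" : PP\(N\S)
  [3,4] "this" : S\(PP\NP)

PP\NP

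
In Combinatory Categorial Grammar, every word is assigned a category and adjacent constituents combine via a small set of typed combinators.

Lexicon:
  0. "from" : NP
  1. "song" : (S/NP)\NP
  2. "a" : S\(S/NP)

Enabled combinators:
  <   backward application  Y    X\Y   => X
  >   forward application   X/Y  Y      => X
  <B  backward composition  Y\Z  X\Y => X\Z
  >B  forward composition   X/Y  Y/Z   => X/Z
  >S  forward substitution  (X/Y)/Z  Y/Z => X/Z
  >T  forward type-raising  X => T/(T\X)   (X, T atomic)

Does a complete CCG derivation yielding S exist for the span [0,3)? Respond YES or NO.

YES

[0,3] S   <
  [0,1] "from" : NP
  [1,3] S\NP   <B
    [1,2] "song" : (S/NP)\NP
    [2,3] "a" : S\(S/NP)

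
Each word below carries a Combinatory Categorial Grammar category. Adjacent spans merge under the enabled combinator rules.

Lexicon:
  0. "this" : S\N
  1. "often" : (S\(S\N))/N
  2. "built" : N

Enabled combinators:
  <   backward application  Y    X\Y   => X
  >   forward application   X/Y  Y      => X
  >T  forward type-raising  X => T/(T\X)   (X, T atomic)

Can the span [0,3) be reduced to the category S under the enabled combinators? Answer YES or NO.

YES

[0,3] S   <
  [0,1] "this" : S\N
  [1,3] S\(S\N)   >
    [1,2] "often" : (S\(S\N))/N
    [2,3] "built" : N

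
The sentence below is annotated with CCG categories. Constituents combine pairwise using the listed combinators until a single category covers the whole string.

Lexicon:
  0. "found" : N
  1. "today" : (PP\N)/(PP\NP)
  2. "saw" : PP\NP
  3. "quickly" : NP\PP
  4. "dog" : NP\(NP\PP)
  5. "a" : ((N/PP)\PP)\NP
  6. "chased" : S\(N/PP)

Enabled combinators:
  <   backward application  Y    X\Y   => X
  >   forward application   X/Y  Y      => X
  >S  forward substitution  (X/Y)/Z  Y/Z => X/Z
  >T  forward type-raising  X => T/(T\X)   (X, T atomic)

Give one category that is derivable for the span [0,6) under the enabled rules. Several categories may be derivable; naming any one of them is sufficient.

N/PP

[0,7] S   <
  [0,6] N/PP   <
    [0,3] PP   >
      [0,1] PP/(PP\N)   >T
        [0,1] "found" : N
      [1,3] PP\N   >
        [1,2] "today" : (PP\N)/(PP\NP)
        [2,3] "saw" : PP\NP
    [3,6] (N/PP)\PP   <
      [3,5] NP   <
        [3,4] "quickly" : NP\PP
        [4,5] "dog" : NP\(NP\PP)
      [5,6] "a" : ((N/PP)\PP)\NP
  [6,7] "chased" : S\(N/PP)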